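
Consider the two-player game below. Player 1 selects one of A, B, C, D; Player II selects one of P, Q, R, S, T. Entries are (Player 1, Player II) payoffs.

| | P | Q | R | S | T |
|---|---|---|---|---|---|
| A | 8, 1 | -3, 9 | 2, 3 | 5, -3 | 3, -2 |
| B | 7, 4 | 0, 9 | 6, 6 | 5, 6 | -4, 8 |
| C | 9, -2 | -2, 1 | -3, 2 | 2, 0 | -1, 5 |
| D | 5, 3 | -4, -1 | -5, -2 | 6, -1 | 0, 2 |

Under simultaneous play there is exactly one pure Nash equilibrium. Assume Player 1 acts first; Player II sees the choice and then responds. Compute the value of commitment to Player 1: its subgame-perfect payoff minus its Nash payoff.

5

Backward induction with Player 1 moving first.
- A: Player II compares 1, 9, 3, -3, -2 and picks Q; Player 1 would get -3.
- B: Player II compares 4, 9, 6, 6, 8 and picks Q; Player 1 would get 0.
- C: Player II compares -2, 1, 2, 0, 5 and picks T; Player 1 would get -1.
- D: Player II compares 3, -1, -2, -1, 2 and picks P; Player 1 would get 5.
Among -3, 0, -1, 5, the best is 5 at D. Subgame-perfect outcome: (D, P) with payoffs (5, 3).
Under simultaneous play:
Player 1's best replies: P→C; Q→B; R→B; S→D; T→A.
Player II's best replies: A→Q; B→Q; C→T; D→P.
Only (B, Q) has each player best-responding; Nash payoffs (0, 9).
Player 1's commitment gain: 5 − 0 = 5.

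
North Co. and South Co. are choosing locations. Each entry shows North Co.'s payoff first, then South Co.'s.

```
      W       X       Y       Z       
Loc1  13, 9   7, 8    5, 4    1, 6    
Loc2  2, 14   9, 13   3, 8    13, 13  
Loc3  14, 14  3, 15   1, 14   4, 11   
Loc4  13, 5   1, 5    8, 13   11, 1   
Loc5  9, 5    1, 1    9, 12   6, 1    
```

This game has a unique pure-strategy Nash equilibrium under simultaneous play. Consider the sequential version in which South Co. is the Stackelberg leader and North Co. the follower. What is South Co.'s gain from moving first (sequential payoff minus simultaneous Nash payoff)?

North Co. best-responds to each possible South Co. move:
- W: BR = Loc3, leader payoff 14.
- X: BR = Loc2, leader payoff 13.
- Y: BR = Loc5, leader payoff 12.
- Z: BR = Loc2, leader payoff 13.
Maximizing over 14, 13, 12, 13, South Co. chooses W. Subgame-perfect outcome: (Loc3, W) with payoffs (14, 14).
Now find the simultaneous Nash equilibrium.
North Co.'s best replies: W→Loc3; X→Loc2; Y→Loc5; Z→Loc2.
South Co.'s best replies: Loc1→W; Loc2→W; Loc3→X; Loc4→Y; Loc5→Y.
The unique mutual best reply is (Loc5, Y), giving (9, 12).
South Co.'s commitment gain: 14 − 12 = 2.

2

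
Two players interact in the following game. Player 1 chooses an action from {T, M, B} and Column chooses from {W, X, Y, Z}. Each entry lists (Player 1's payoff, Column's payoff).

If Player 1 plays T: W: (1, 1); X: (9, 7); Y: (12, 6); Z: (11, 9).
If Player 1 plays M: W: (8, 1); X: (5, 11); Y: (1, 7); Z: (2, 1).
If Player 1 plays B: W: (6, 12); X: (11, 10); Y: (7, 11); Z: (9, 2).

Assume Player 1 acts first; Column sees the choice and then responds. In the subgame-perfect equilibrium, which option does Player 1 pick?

T

Backward induction with Player 1 moving first.
- T → Column plays Z (best of 1, 7, 6, 9); Player 1 gets 11.
- M → Column plays X (best of 1, 11, 7, 1); Player 1 gets 5.
- B → Column plays W (best of 12, 10, 11, 2); Player 1 gets 6.
Player 1's induced payoffs are 11, 5, 6, so Player 1 commits to T. Subgame-perfect outcome: (T, Z) with payoffs (11, 9).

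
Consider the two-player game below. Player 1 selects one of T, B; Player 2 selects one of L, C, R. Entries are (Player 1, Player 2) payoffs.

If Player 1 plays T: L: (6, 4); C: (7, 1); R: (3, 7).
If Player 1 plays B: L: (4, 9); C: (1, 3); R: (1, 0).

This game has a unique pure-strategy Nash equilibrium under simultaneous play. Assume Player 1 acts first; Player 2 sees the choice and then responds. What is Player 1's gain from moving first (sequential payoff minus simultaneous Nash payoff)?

1

Solve by backward induction (Player 1 leads).
- T: Player 2 compares 4, 1, 7 and picks R; Player 1 would get 3.
- B: Player 2 compares 9, 3, 0 and picks L; Player 1 would get 4.
Maximizing over 3, 4, Player 1 chooses B. Subgame-perfect outcome: (B, L) with payoffs (4, 9).
Under simultaneous play:
Player 1's best replies: L→T; C→T; R→T.
Player 2's best replies: T→R; B→L.
Only (T, R) has each player best-responding; Nash payoffs (3, 7).
Player 1's commitment gain: 4 − 3 = 1.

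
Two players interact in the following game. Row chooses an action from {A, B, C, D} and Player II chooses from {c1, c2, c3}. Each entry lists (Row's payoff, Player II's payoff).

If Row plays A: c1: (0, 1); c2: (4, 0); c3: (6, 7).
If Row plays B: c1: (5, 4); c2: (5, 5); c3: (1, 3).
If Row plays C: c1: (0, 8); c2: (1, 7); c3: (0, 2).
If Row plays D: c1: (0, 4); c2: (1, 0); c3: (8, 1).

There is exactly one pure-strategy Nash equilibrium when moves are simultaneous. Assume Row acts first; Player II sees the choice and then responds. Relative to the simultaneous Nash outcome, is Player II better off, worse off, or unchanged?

Solve by backward induction (Row leads).
- A: Player II compares 1, 0, 7 and picks c3; Row would get 6.
- B: Player II compares 4, 5, 3 and picks c2; Row would get 5.
- C: Player II compares 8, 7, 2 and picks c1; Row would get 0.
- D: Player II compares 4, 0, 1 and picks c1; Row would get 0.
Among 6, 5, 0, 0, the best is 6 at A. Subgame-perfect outcome: (A, c3) with payoffs (6, 7).
For the simultaneous game, intersect best replies.
Row's best replies: c1→B; c2→B; c3→D.
Player II's best replies: A→c3; B→c2; C→c1; D→c1.
Only (B, c2) has each player best-responding; Nash payoffs (5, 5).
Player II earns 7 sequentially versus 5 at the Nash outcome: better off.

better off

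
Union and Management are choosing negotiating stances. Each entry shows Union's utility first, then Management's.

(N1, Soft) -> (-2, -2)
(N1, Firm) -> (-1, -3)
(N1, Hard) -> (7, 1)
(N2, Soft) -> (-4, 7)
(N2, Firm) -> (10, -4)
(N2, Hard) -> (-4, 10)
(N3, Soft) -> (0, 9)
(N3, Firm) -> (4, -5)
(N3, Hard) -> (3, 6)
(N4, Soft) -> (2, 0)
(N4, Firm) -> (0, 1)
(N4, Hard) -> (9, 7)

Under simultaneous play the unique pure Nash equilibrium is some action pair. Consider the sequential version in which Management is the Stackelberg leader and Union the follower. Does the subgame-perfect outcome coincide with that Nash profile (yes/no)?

yes

Solve by backward induction (Management leads).
- Soft: Union compares -2, -4, 0, 2 and picks N4; Management would get 0.
- Firm: Union compares -1, 10, 4, 0 and picks N2; Management would get -4.
- Hard: Union compares 7, -4, 3, 9 and picks N4; Management would get 7.
Among 0, -4, 7, the best is 7 at Hard. Subgame-perfect outcome: (N4, Hard) with payoffs (9, 7).
For the simultaneous game, intersect best replies.
Union's best replies: Soft→N4; Firm→N2; Hard→N4.
Management's best replies: N1→Hard; N2→Hard; N3→Soft; N4→Hard.
Only (N4, Hard) has each player best-responding; Nash payoffs (9, 7).
Sequential outcome (N4, Hard) coincides with the Nash profile (N4, Hard).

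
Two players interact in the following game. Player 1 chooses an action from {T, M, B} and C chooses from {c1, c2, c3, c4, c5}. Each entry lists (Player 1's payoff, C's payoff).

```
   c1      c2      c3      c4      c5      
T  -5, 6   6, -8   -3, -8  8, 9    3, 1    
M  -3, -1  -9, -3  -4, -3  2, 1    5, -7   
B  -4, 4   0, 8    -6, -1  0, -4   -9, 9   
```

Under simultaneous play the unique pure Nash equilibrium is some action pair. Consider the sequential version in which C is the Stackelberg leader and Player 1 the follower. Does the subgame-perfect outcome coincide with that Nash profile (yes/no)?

yes

Player 1 best-responds to each possible C move:
- c1 → Player 1 plays M (best of -5, -3, -4); C gets -1.
- c2 → Player 1 plays T (best of 6, -9, 0); C gets -8.
- c3 → Player 1 plays T (best of -3, -4, -6); C gets -8.
- c4 → Player 1 plays T (best of 8, 2, 0); C gets 9.
- c5 → Player 1 plays M (best of 3, 5, -9); C gets -7.
C's induced payoffs are -1, -8, -8, 9, -7, so C commits to c4. Subgame-perfect outcome: (T, c4) with payoffs (8, 9).
For the simultaneous game, intersect best replies.
Player 1's best replies: c1→M; c2→T; c3→T; c4→T; c5→M.
C's best replies: T→c4; M→c4; B→c5.
Only (T, c4) has each player best-responding; Nash payoffs (8, 9).
Sequential outcome (T, c4) coincides with the Nash profile (T, c4).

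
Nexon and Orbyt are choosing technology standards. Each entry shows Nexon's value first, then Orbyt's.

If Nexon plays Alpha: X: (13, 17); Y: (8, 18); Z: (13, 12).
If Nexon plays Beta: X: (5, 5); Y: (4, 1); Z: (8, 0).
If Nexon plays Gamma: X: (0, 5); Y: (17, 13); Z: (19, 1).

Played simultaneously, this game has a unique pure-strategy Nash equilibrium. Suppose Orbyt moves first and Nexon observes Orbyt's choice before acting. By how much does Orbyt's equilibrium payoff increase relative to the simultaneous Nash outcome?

Work backward from Nexon's decision.
- X: BR = Alpha, leader payoff 17.
- Y: BR = Gamma, leader payoff 13.
- Z: BR = Gamma, leader payoff 1.
Maximizing over 17, 13, 1, Orbyt chooses X. Subgame-perfect outcome: (Alpha, X) with payoffs (13, 17).
Under simultaneous play:
Nexon's best replies: X→Alpha; Y→Gamma; Z→Gamma.
Orbyt's best replies: Alpha→Y; Beta→X; Gamma→Y.
The unique mutual best reply is (Gamma, Y), giving (17, 13).
Orbyt's commitment gain: 17 − 13 = 4.

4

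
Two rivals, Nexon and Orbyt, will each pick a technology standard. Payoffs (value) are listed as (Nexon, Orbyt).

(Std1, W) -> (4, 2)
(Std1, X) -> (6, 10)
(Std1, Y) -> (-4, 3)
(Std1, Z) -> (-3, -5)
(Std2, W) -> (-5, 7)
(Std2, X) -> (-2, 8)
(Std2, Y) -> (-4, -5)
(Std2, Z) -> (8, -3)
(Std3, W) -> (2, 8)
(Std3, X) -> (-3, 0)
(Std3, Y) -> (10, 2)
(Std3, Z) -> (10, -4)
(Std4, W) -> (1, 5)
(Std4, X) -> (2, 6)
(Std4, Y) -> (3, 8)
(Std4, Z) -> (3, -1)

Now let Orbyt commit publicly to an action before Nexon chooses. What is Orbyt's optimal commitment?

Solve by backward induction (Orbyt leads).
- W: BR = Std1, leader payoff 2.
- X: BR = Std1, leader payoff 10.
- Y: BR = Std3, leader payoff 2.
- Z: BR = Std3, leader payoff -4.
Orbyt's induced payoffs are 2, 10, 2, -4, so Orbyt commits to X. Subgame-perfect outcome: (Std1, X) with payoffs (6, 10).

X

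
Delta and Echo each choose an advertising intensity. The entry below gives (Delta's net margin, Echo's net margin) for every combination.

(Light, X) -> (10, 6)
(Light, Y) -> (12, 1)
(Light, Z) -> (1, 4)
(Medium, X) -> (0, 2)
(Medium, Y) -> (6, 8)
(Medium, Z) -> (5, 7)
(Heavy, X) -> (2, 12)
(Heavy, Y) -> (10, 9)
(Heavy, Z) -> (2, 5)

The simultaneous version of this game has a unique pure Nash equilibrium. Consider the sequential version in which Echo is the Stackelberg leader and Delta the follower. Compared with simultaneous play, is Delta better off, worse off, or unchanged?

Backward induction with Echo moving first.
- X: Delta compares 10, 0, 2 and picks Light; Echo would get 6.
- Y: Delta compares 12, 6, 10 and picks Light; Echo would get 1.
- Z: Delta compares 1, 5, 2 and picks Medium; Echo would get 7.
Echo's induced payoffs are 6, 1, 7, so Echo commits to Z. Subgame-perfect outcome: (Medium, Z) with payoffs (5, 7).
Now find the simultaneous Nash equilibrium.
Delta's best replies: X→Light; Y→Light; Z→Medium.
Echo's best replies: Light→X; Medium→Y; Heavy→X.
The unique mutual best reply is (Light, X), giving (10, 6).
Delta earns 5 sequentially versus 10 at the Nash outcome: worse off.

worse off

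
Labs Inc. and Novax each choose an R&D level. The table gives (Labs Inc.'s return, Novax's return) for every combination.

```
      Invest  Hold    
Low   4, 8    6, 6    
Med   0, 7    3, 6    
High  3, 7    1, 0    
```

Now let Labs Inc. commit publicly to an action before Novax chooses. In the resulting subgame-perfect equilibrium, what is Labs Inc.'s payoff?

4

Solve by backward induction (Labs Inc. leads).
- Low: Novax compares 8, 6 and picks Invest; Labs Inc. would get 4.
- Med: Novax compares 7, 6 and picks Invest; Labs Inc. would get 0.
- High: Novax compares 7, 0 and picks Invest; Labs Inc. would get 3.
Maximizing over 4, 0, 3, Labs Inc. chooses Low. Subgame-perfect outcome: (Low, Invest) with payoffs (4, 8).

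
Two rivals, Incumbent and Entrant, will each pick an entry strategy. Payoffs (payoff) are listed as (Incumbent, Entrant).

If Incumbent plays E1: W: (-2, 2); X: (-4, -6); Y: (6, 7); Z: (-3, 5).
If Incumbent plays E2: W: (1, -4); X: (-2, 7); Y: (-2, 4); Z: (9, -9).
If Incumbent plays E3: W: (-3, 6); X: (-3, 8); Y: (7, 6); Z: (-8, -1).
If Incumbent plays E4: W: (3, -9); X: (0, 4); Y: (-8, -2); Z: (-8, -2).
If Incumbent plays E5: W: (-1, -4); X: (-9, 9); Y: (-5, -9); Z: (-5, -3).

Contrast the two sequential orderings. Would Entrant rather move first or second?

If Incumbent leads: Entrant's best replies are E1→Y, E2→X, E3→X, E4→X, E5→X; Incumbent's induced payoffs 6, -2, -3, 0, -9; outcome (E1, Y), payoffs (6, 7).
If Entrant leads: Incumbent's best replies are W→E4, X→E4, Y→E3, Z→E2; Entrant's induced payoffs -9, 4, 6, -9; outcome (E3, Y), payoffs (7, 6).
Entrant gets 6 moving first and 7 moving second, so Entrant prefers to move second.

second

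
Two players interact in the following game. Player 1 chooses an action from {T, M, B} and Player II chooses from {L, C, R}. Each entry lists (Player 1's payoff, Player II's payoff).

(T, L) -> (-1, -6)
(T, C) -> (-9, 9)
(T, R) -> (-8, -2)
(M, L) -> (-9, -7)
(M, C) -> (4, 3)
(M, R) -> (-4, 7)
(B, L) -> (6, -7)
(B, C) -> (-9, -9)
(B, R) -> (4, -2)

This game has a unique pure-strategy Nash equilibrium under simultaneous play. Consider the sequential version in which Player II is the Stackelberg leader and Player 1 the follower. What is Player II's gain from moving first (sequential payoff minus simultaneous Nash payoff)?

Player 1 best-responds to each possible Player II move:
- L: Player 1 compares -1, -9, 6 and picks B; Player II would get -7.
- C: Player 1 compares -9, 4, -9 and picks M; Player II would get 3.
- R: Player 1 compares -8, -4, 4 and picks B; Player II would get -2.
Player II's induced payoffs are -7, 3, -2, so Player II commits to C. Subgame-perfect outcome: (M, C) with payoffs (4, 3).
For the simultaneous game, intersect best replies.
Player 1's best replies: L→B; C→M; R→B.
Player II's best replies: T→C; M→R; B→R.
Only (B, R) has each player best-responding; Nash payoffs (4, -2).
Player II's commitment gain: 3 − -2 = 5.

5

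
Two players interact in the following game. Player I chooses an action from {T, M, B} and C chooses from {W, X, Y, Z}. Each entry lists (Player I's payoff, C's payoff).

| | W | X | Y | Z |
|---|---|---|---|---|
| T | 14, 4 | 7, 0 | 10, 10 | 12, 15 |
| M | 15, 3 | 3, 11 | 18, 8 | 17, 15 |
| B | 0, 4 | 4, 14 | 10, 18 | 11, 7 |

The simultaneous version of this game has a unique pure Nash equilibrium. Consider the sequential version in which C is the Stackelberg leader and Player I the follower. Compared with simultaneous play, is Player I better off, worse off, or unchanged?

Player I best-responds to each possible C move:
- W → Player I plays M (best of 14, 15, 0); C gets 3.
- X → Player I plays T (best of 7, 3, 4); C gets 0.
- Y → Player I plays M (best of 10, 18, 10); C gets 8.
- Z → Player I plays M (best of 12, 17, 11); C gets 15.
Among 3, 0, 8, 15, the best is 15 at Z. Subgame-perfect outcome: (M, Z) with payoffs (17, 15).
Under simultaneous play:
Player I's best replies: W→M; X→T; Y→M; Z→M.
C's best replies: T→Z; M→Z; B→Y.
The unique mutual best reply is (M, Z), giving (17, 15).
Player I earns 17 sequentially versus 17 at the Nash outcome: unchanged.

unchanged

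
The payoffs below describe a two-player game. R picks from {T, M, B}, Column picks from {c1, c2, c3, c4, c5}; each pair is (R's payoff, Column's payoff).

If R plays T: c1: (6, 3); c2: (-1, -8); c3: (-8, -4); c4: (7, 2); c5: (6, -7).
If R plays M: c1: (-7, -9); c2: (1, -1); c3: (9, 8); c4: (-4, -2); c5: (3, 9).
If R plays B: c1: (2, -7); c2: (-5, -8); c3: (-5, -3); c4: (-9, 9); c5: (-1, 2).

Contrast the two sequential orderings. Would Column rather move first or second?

first

If R leads: Column's best replies are T→c1, M→c5, B→c4; R's induced payoffs 6, 3, -9; outcome (T, c1), payoffs (6, 3).
If Column leads: R's best replies are c1→T, c2→M, c3→M, c4→T, c5→T; Column's induced payoffs 3, -1, 8, 2, -7; outcome (M, c3), payoffs (9, 8).
Column gets 8 moving first and 3 moving second, so Column prefers to move first.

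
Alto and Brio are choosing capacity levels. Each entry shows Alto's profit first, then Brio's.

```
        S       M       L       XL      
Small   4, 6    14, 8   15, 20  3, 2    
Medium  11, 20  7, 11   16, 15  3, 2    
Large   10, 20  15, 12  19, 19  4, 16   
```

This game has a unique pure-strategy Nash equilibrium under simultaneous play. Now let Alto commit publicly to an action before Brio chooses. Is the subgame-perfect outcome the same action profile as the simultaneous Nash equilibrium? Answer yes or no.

Solve by backward induction (Alto leads).
- Small: BR = L, leader payoff 15.
- Medium: BR = S, leader payoff 11.
- Large: BR = S, leader payoff 10.
Alto's induced payoffs are 15, 11, 10, so Alto commits to Small. Subgame-perfect outcome: (Small, L) with payoffs (15, 20).
For the simultaneous game, intersect best replies.
Alto's best replies: S→Medium; M→Large; L→Large; XL→Large.
Brio's best replies: Small→L; Medium→S; Large→S.
The unique mutual best reply is (Medium, S), giving (11, 20).
Sequential outcome (Small, L) differs from the Nash profile (Medium, S).

no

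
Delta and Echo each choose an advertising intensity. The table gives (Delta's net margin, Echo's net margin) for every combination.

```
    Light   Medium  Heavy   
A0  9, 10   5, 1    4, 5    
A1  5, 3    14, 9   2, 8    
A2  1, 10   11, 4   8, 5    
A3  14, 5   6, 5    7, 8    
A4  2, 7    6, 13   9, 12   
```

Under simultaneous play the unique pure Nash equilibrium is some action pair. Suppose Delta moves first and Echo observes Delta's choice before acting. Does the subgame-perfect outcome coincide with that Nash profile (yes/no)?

Solve by backward induction (Delta leads).
- A0 → Echo plays Light (best of 10, 1, 5); Delta gets 9.
- A1 → Echo plays Medium (best of 3, 9, 8); Delta gets 14.
- A2 → Echo plays Light (best of 10, 4, 5); Delta gets 1.
- A3 → Echo plays Heavy (best of 5, 5, 8); Delta gets 7.
- A4 → Echo plays Medium (best of 7, 13, 12); Delta gets 6.
Among 9, 14, 1, 7, 6, the best is 14 at A1. Subgame-perfect outcome: (A1, Medium) with payoffs (14, 9).
Under simultaneous play:
Delta's best replies: Light→A3; Medium→A1; Heavy→A4.
Echo's best replies: A0→Light; A1→Medium; A2→Light; A3→Heavy; A4→Medium.
Only (A1, Medium) has each player best-responding; Nash payoffs (14, 9).
Sequential outcome (A1, Medium) coincides with the Nash profile (A1, Medium).

yes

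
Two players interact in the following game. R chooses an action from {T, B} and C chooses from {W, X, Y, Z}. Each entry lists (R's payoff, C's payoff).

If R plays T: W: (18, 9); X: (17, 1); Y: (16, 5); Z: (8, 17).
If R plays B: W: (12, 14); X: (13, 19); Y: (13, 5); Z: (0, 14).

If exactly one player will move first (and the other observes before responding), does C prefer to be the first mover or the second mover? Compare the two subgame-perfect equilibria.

If R leads: C's best replies are T→Z, B→X; R's induced payoffs 8, 13; outcome (B, X), payoffs (13, 19).
If C leads: R's best replies are W→T, X→T, Y→T, Z→T; C's induced payoffs 9, 1, 5, 17; outcome (T, Z), payoffs (8, 17).
C gets 17 moving first and 19 moving second, so C prefers to move second.

second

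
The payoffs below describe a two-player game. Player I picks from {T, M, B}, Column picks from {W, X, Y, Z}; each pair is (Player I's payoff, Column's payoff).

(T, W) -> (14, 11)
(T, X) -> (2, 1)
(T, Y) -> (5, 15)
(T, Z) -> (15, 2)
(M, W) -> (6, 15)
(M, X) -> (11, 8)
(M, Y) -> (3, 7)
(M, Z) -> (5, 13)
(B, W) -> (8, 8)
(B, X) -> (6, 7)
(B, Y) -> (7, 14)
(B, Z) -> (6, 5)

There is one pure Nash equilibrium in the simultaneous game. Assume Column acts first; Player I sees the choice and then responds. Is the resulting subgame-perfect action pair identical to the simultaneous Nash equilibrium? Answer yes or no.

yes

Player I best-responds to each possible Column move:
- W: Player I compares 14, 6, 8 and picks T; Column would get 11.
- X: Player I compares 2, 11, 6 and picks M; Column would get 8.
- Y: Player I compares 5, 3, 7 and picks B; Column would get 14.
- Z: Player I compares 15, 5, 6 and picks T; Column would get 2.
Among 11, 8, 14, 2, the best is 14 at Y. Subgame-perfect outcome: (B, Y) with payoffs (7, 14).
Under simultaneous play:
Player I's best replies: W→T; X→M; Y→B; Z→T.
Column's best replies: T→Y; M→W; B→Y.
The unique mutual best reply is (B, Y), giving (7, 14).
Sequential outcome (B, Y) coincides with the Nash profile (B, Y).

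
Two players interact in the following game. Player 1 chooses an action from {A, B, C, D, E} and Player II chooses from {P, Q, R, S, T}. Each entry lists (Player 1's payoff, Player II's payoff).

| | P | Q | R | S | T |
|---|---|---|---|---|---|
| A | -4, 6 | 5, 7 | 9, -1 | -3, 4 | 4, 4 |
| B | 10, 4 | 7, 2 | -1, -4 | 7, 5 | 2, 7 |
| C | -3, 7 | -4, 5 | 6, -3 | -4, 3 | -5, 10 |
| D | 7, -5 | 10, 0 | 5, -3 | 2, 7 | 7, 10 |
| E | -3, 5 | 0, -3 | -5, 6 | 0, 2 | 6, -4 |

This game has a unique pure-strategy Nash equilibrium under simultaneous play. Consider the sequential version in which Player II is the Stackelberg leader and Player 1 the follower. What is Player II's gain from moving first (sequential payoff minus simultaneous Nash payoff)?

Player 1 best-responds to each possible Player II move:
- P: Player 1 compares -4, 10, -3, 7, -3 and picks B; Player II would get 4.
- Q: Player 1 compares 5, 7, -4, 10, 0 and picks D; Player II would get 0.
- R: Player 1 compares 9, -1, 6, 5, -5 and picks A; Player II would get -1.
- S: Player 1 compares -3, 7, -4, 2, 0 and picks B; Player II would get 5.
- T: Player 1 compares 4, 2, -5, 7, 6 and picks D; Player II would get 10.
Among 4, 0, -1, 5, 10, the best is 10 at T. Subgame-perfect outcome: (D, T) with payoffs (7, 10).
Now find the simultaneous Nash equilibrium.
Player 1's best replies: P→B; Q→D; R→A; S→B; T→D.
Player II's best replies: A→Q; B→T; C→T; D→T; E→R.
Only (D, T) has each player best-responding; Nash payoffs (7, 10).
Player II's commitment gain: 10 − 10 = 0.

0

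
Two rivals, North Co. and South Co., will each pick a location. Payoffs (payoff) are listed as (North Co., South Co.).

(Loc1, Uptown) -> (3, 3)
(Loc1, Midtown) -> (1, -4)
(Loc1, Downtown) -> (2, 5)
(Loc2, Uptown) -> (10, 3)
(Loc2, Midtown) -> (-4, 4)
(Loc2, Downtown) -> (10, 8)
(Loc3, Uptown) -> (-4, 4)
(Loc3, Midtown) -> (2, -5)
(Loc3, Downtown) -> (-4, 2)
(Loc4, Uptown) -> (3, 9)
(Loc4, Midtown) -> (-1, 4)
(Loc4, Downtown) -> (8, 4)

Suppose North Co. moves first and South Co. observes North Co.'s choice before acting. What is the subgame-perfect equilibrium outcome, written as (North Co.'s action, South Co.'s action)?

Backward induction with North Co. moving first.
- Loc1: South Co. compares 3, -4, 5 and picks Downtown; North Co. would get 2.
- Loc2: South Co. compares 3, 4, 8 and picks Downtown; North Co. would get 10.
- Loc3: South Co. compares 4, -5, 2 and picks Uptown; North Co. would get -4.
- Loc4: South Co. compares 9, 4, 4 and picks Uptown; North Co. would get 3.
North Co.'s induced payoffs are 2, 10, -4, 3, so North Co. commits to Loc2. Subgame-perfect outcome: (Loc2, Downtown) with payoffs (10, 8).

(Loc2, Downtown)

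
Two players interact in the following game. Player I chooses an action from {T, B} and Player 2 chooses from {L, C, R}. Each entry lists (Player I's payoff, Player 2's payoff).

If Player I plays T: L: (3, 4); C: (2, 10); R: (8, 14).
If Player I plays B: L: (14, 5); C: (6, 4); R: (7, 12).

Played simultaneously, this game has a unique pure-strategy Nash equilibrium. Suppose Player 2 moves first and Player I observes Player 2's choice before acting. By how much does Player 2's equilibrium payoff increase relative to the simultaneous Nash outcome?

Backward induction with Player 2 moving first.
- L: BR = B, leader payoff 5.
- C: BR = B, leader payoff 4.
- R: BR = T, leader payoff 14.
Player 2's induced payoffs are 5, 4, 14, so Player 2 commits to R. Subgame-perfect outcome: (T, R) with payoffs (8, 14).
For the simultaneous game, intersect best replies.
Player I's best replies: L→B; C→B; R→T.
Player 2's best replies: T→R; B→R.
The unique mutual best reply is (T, R), giving (8, 14).
Player 2's commitment gain: 14 − 14 = 0.

0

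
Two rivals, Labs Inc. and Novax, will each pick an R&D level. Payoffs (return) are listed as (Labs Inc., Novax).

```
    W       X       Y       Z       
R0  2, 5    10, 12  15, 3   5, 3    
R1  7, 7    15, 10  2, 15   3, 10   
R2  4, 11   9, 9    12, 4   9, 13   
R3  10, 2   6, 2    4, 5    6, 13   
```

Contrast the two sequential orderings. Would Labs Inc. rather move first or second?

first

If Labs Inc. leads: Novax's best replies are R0→X, R1→Y, R2→Z, R3→Z; Labs Inc.'s induced payoffs 10, 2, 9, 6; outcome (R0, X), payoffs (10, 12).
If Novax leads: Labs Inc.'s best replies are W→R3, X→R1, Y→R0, Z→R2; Novax's induced payoffs 2, 10, 3, 13; outcome (R2, Z), payoffs (9, 13).
Labs Inc. gets 10 moving first and 9 moving second, so Labs Inc. prefers to move first.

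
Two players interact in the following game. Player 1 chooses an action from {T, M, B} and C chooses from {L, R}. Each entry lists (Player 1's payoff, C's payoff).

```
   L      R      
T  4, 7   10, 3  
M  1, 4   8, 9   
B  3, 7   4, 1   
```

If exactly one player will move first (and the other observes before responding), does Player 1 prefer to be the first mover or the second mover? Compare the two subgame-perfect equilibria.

first

If Player 1 leads: C's best replies are T→L, M→R, B→L; Player 1's induced payoffs 4, 8, 3; outcome (M, R), payoffs (8, 9).
If C leads: Player 1's best replies are L→T, R→T; C's induced payoffs 7, 3; outcome (T, L), payoffs (4, 7).
Player 1 gets 8 moving first and 4 moving second, so Player 1 prefers to move first.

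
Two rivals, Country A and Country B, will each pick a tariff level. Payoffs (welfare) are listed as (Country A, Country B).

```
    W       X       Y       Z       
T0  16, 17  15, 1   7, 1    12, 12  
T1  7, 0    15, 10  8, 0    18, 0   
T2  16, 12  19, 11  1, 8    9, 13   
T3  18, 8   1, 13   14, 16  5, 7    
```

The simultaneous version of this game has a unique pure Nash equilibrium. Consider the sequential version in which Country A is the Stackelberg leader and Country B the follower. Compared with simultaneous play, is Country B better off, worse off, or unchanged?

Solve by backward induction (Country A leads).
- T0: BR = W, leader payoff 16.
- T1: BR = X, leader payoff 15.
- T2: BR = Z, leader payoff 9.
- T3: BR = Y, leader payoff 14.
Among 16, 15, 9, 14, the best is 16 at T0. Subgame-perfect outcome: (T0, W) with payoffs (16, 17).
For the simultaneous game, intersect best replies.
Country A's best replies: W→T3; X→T2; Y→T3; Z→T1.
Country B's best replies: T0→W; T1→X; T2→Z; T3→Y.
Only (T3, Y) has each player best-responding; Nash payoffs (14, 16).
Country B earns 17 sequentially versus 16 at the Nash outcome: better off.

better off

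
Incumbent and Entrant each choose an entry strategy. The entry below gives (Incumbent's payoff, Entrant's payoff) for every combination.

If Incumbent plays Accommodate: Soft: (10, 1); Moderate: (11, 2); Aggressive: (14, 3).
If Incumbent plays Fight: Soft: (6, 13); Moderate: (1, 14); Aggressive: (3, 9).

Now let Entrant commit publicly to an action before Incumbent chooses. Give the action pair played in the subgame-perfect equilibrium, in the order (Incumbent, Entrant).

(Accommodate, Aggressive)

Backward induction with Entrant moving first.
- Soft → Incumbent plays Accommodate (best of 10, 6); Entrant gets 1.
- Moderate → Incumbent plays Accommodate (best of 11, 1); Entrant gets 2.
- Aggressive → Incumbent plays Accommodate (best of 14, 3); Entrant gets 3.
Entrant's induced payoffs are 1, 2, 3, so Entrant commits to Aggressive. Subgame-perfect outcome: (Accommodate, Aggressive) with payoffs (14, 3).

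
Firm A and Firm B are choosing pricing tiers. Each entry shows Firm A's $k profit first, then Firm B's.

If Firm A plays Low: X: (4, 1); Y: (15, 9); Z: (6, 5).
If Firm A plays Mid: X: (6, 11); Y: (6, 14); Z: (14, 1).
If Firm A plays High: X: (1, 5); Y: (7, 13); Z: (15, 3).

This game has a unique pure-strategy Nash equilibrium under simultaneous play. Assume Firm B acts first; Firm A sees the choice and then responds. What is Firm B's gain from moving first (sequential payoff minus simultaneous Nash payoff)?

2

Backward induction with Firm B moving first.
- X → Firm A plays Mid (best of 4, 6, 1); Firm B gets 11.
- Y → Firm A plays Low (best of 15, 6, 7); Firm B gets 9.
- Z → Firm A plays High (best of 6, 14, 15); Firm B gets 3.
Firm B's induced payoffs are 11, 9, 3, so Firm B commits to X. Subgame-perfect outcome: (Mid, X) with payoffs (6, 11).
Under simultaneous play:
Firm A's best replies: X→Mid; Y→Low; Z→High.
Firm B's best replies: Low→Y; Mid→Y; High→Y.
The unique mutual best reply is (Low, Y), giving (15, 9).
Firm B's commitment gain: 11 − 9 = 2.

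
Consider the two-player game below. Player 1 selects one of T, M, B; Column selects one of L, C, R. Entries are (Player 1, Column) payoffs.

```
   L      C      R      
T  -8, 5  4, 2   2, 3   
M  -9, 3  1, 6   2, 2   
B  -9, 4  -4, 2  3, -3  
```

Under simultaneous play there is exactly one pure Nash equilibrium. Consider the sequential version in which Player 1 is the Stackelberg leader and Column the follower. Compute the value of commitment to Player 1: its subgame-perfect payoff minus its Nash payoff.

9

Solve by backward induction (Player 1 leads).
- T → Column plays L (best of 5, 2, 3); Player 1 gets -8.
- M → Column plays C (best of 3, 6, 2); Player 1 gets 1.
- B → Column plays L (best of 4, 2, -3); Player 1 gets -9.
Maximizing over -8, 1, -9, Player 1 chooses M. Subgame-perfect outcome: (M, C) with payoffs (1, 6).
Under simultaneous play:
Player 1's best replies: L→T; C→T; R→B.
Column's best replies: T→L; M→C; B→L.
The unique mutual best reply is (T, L), giving (-8, 5).
Player 1's commitment gain: 1 − -8 = 9.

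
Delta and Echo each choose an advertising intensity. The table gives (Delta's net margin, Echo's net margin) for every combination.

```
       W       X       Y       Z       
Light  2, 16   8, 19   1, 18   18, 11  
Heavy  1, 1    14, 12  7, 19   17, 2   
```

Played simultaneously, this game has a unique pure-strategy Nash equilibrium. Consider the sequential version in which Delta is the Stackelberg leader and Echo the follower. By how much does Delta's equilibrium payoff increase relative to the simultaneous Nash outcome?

Backward induction with Delta moving first.
- Light: Echo compares 16, 19, 18, 11 and picks X; Delta would get 8.
- Heavy: Echo compares 1, 12, 19, 2 and picks Y; Delta would get 7.
Delta's induced payoffs are 8, 7, so Delta commits to Light. Subgame-perfect outcome: (Light, X) with payoffs (8, 19).
For the simultaneous game, intersect best replies.
Delta's best replies: W→Light; X→Heavy; Y→Heavy; Z→Light.
Echo's best replies: Light→X; Heavy→Y.
Only (Heavy, Y) has each player best-responding; Nash payoffs (7, 19).
Delta's commitment gain: 8 − 7 = 1.

1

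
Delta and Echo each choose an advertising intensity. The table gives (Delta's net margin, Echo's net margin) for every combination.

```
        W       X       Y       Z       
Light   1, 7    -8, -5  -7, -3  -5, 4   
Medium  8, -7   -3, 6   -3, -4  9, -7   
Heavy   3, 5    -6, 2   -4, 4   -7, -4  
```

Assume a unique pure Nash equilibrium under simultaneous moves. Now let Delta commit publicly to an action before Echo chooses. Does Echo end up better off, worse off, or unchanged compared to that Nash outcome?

worse off

Echo best-responds to each possible Delta move:
- Light → Echo plays W (best of 7, -5, -3, 4); Delta gets 1.
- Medium → Echo plays X (best of -7, 6, -4, -7); Delta gets -3.
- Heavy → Echo plays W (best of 5, 2, 4, -4); Delta gets 3.
Delta's induced payoffs are 1, -3, 3, so Delta commits to Heavy. Subgame-perfect outcome: (Heavy, W) with payoffs (3, 5).
For the simultaneous game, intersect best replies.
Delta's best replies: W→Medium; X→Medium; Y→Medium; Z→Medium.
Echo's best replies: Light→W; Medium→X; Heavy→W.
Only (Medium, X) has each player best-responding; Nash payoffs (-3, 6).
Echo earns 5 sequentially versus 6 at the Nash outcome: worse off.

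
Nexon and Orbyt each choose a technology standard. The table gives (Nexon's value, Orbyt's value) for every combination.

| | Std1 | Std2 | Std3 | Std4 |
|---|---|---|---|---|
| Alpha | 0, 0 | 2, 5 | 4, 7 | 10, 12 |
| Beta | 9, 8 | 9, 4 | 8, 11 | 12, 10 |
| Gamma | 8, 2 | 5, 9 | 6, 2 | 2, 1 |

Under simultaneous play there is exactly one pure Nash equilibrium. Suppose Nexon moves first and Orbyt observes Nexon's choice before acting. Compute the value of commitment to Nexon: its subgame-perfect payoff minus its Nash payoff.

2

Solve by backward induction (Nexon leads).
- Alpha: BR = Std4, leader payoff 10.
- Beta: BR = Std3, leader payoff 8.
- Gamma: BR = Std2, leader payoff 5.
Maximizing over 10, 8, 5, Nexon chooses Alpha. Subgame-perfect outcome: (Alpha, Std4) with payoffs (10, 12).
For the simultaneous game, intersect best replies.
Nexon's best replies: Std1→Beta; Std2→Beta; Std3→Beta; Std4→Beta.
Orbyt's best replies: Alpha→Std4; Beta→Std3; Gamma→Std2.
Only (Beta, Std3) has each player best-responding; Nash payoffs (8, 11).
Nexon's commitment gain: 10 − 8 = 2.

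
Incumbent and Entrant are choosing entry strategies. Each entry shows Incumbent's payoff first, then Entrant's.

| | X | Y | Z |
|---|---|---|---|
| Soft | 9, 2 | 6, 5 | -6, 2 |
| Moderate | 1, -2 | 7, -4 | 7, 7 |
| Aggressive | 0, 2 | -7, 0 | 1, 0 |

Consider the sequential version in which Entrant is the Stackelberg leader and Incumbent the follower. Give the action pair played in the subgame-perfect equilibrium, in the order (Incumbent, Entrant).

Work backward from Incumbent's decision.
- X: BR = Soft, leader payoff 2.
- Y: BR = Moderate, leader payoff -4.
- Z: BR = Moderate, leader payoff 7.
Maximizing over 2, -4, 7, Entrant chooses Z. Subgame-perfect outcome: (Moderate, Z) with payoffs (7, 7).

(Moderate, Z)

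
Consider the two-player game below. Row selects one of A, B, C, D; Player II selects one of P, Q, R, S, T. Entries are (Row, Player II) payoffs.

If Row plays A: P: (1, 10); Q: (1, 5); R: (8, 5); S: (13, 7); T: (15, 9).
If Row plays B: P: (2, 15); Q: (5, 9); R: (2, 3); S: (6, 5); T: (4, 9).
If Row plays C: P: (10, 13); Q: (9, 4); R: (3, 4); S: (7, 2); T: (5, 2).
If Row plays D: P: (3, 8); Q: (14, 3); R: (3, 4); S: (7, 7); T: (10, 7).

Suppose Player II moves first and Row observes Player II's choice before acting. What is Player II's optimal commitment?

P

Solve by backward induction (Player II leads).
- P → Row plays C (best of 1, 2, 10, 3); Player II gets 13.
- Q → Row plays D (best of 1, 5, 9, 14); Player II gets 3.
- R → Row plays A (best of 8, 2, 3, 3); Player II gets 5.
- S → Row plays A (best of 13, 6, 7, 7); Player II gets 7.
- T → Row plays A (best of 15, 4, 5, 10); Player II gets 9.
Maximizing over 13, 3, 5, 7, 9, Player II chooses P. Subgame-perfect outcome: (C, P) with payoffs (10, 13).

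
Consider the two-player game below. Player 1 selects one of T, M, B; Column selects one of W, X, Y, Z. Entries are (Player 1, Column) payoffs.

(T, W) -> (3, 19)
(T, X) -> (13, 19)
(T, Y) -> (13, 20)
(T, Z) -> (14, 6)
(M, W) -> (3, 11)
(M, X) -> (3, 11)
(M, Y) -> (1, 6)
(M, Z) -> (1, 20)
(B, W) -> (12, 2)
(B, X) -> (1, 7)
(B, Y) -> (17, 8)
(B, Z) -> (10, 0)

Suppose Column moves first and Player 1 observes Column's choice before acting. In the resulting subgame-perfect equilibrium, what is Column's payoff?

19

Backward induction with Column moving first.
- W → Player 1 plays B (best of 3, 3, 12); Column gets 2.
- X → Player 1 plays T (best of 13, 3, 1); Column gets 19.
- Y → Player 1 plays B (best of 13, 1, 17); Column gets 8.
- Z → Player 1 plays T (best of 14, 1, 10); Column gets 6.
Column's induced payoffs are 2, 19, 8, 6, so Column commits to X. Subgame-perfect outcome: (T, X) with payoffs (13, 19).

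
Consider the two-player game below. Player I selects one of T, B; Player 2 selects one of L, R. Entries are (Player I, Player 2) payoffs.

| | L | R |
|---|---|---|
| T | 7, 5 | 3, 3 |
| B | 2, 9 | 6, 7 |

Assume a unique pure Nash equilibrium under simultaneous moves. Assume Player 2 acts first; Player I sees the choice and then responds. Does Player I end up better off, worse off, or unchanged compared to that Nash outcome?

worse off

Player I best-responds to each possible Player 2 move:
- L: BR = T, leader payoff 5.
- R: BR = B, leader payoff 7.
Among 5, 7, the best is 7 at R. Subgame-perfect outcome: (B, R) with payoffs (6, 7).
Now find the simultaneous Nash equilibrium.
Player I's best replies: L→T; R→B.
Player 2's best replies: T→L; B→L.
Only (T, L) has each player best-responding; Nash payoffs (7, 5).
Player I earns 6 sequentially versus 7 at the Nash outcome: worse off.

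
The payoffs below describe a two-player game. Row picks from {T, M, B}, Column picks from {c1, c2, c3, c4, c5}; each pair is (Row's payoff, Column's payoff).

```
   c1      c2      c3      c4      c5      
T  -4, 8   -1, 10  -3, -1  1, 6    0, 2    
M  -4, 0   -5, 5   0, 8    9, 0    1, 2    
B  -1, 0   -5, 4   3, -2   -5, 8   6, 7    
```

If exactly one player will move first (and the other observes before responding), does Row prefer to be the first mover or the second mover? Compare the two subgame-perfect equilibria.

first

If Row leads: Column's best replies are T→c2, M→c3, B→c4; Row's induced payoffs -1, 0, -5; outcome (M, c3), payoffs (0, 8).
If Column leads: Row's best replies are c1→B, c2→T, c3→B, c4→M, c5→B; Column's induced payoffs 0, 10, -2, 0, 7; outcome (T, c2), payoffs (-1, 10).
Row gets 0 moving first and -1 moving second, so Row prefers to move first.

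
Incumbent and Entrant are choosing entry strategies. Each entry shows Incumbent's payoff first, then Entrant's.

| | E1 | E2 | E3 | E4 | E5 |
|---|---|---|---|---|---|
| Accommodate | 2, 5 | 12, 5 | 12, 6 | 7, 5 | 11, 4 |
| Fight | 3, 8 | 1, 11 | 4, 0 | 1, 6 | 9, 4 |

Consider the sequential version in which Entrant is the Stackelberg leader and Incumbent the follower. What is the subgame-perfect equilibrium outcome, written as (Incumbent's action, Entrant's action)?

Backward induction with Entrant moving first.
- E1: Incumbent compares 2, 3 and picks Fight; Entrant would get 8.
- E2: Incumbent compares 12, 1 and picks Accommodate; Entrant would get 5.
- E3: Incumbent compares 12, 4 and picks Accommodate; Entrant would get 6.
- E4: Incumbent compares 7, 1 and picks Accommodate; Entrant would get 5.
- E5: Incumbent compares 11, 9 and picks Accommodate; Entrant would get 4.
Among 8, 5, 6, 5, 4, the best is 8 at E1. Subgame-perfect outcome: (Fight, E1) with payoffs (3, 8).

(Fight, E1)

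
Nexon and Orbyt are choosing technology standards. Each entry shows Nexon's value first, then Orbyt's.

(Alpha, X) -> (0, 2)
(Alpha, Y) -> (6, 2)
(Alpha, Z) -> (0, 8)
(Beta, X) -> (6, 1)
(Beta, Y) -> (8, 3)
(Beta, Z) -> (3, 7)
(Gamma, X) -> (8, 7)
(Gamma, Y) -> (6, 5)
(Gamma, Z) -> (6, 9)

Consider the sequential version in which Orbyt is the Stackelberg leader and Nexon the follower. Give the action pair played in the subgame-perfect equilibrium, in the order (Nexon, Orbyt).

Nexon best-responds to each possible Orbyt move:
- X: Nexon compares 0, 6, 8 and picks Gamma; Orbyt would get 7.
- Y: Nexon compares 6, 8, 6 and picks Beta; Orbyt would get 3.
- Z: Nexon compares 0, 3, 6 and picks Gamma; Orbyt would get 9.
Maximizing over 7, 3, 9, Orbyt chooses Z. Subgame-perfect outcome: (Gamma, Z) with payoffs (6, 9).

(Gamma, Z)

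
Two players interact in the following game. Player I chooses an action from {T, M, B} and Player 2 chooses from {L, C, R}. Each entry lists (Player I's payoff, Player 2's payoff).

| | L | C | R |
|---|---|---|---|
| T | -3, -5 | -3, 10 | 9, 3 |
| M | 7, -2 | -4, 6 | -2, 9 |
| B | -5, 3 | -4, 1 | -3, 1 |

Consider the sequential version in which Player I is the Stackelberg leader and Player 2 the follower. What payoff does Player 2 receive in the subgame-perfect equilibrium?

Player 2 best-responds to each possible Player I move:
- T → Player 2 plays C (best of -5, 10, 3); Player I gets -3.
- M → Player 2 plays R (best of -2, 6, 9); Player I gets -2.
- B → Player 2 plays L (best of 3, 1, 1); Player I gets -5.
Maximizing over -3, -2, -5, Player I chooses M. Subgame-perfect outcome: (M, R) with payoffs (-2, 9).

9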